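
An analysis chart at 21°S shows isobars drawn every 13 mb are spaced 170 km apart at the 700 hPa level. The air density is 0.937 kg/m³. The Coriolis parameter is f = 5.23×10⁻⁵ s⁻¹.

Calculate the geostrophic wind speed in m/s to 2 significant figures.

Pressure gradient: |∂P/∂n| = 1300 Pa / 170000 m = 7.65×10⁻³ Pa/m
Geostrophic balance (pressure-gradient force = Coriolis force):
V_g = (1/(fρ)) |∂P/∂n| = 7.65×10⁻³ / (5.23×10⁻⁵ × 0.937) = 156 m/s

160 m/s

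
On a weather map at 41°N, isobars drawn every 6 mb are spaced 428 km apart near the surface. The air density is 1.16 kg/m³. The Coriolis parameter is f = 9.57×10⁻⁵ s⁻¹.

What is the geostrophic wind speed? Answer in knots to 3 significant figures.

Pressure gradient: |∂P/∂n| = 600 Pa / 428000 m = 1.40×10⁻³ Pa/m
Geostrophic balance (pressure-gradient force = Coriolis force):
V_g = (1/(fρ)) |∂P/∂n| = 1.40×10⁻³ / (9.57×10⁻⁵ × 1.16) = 12.6 m/s
Converting: 12.6 m/s × 1.944 = 24.5 knots

24.5 knots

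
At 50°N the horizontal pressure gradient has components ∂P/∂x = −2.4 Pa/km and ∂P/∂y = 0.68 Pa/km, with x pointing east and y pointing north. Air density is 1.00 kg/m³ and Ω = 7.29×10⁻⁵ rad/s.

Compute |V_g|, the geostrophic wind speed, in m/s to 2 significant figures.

22 m/s

Coriolis parameter at 50°N:
f = 2Ω sin φ = 2 × 7.29×10⁻⁵ × sin 50° = 1.12×10⁻⁴ s⁻¹
Component geostrophic relations (x east, y north):
u_g = −(1/(fρ)) ∂P/∂y,  v_g = (1/(fρ)) ∂P/∂x
u_g = −(0.68×10⁻³)/(1.12×10⁻⁴ × 1.00) = −6.09 m/s;  v_g = (−2.4×10⁻³)/(1.12×10⁻⁴ × 1.00) = −21.5 m/s
|V_g| = √(u_g² + v_g²) = 22.3 m/s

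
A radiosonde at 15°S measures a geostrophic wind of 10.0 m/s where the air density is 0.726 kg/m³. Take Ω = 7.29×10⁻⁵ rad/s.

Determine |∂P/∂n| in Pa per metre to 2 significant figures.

Coriolis parameter at 15°S:
f = 2Ω sin φ = 2 × 7.29×10⁻⁵ × sin 15° = 3.77×10⁻⁵ s⁻¹
Geostrophic balance rearranged: |∂P/∂n| = f ρ V_g
|∂P/∂n| = 3.77×10⁻⁵ × 0.726 × 10.0 = 2.74×10⁻⁴ Pa/m

2.7×10⁻⁴ Pa/m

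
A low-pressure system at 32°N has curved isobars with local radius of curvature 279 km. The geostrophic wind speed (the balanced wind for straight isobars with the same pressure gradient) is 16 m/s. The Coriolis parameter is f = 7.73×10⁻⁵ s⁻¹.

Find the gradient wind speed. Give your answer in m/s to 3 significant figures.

Around a low, centrifugal force acts outward with Coriolis, so pressure-gradient force balances both:
(1/ρ)|∂P/∂n| = fV + V²/R  →  V² + fR·V − fR·V_g = 0
With fR = 7.73×10⁻⁵ × 279×10³ m = 21.6 m/s:
V = [−fR + √((fR)² + 4 fR V_g)]/2 = [−21.6 + √(21.6² + 4×21.6×16)]/2 = 10.7 m/s
Subgeostrophic (V < V_g = 16 m/s), as expected around a low.

10.7 m/s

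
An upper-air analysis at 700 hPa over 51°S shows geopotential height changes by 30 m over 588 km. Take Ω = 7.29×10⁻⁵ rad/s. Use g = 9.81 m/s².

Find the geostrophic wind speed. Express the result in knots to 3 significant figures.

8.59 knots

Coriolis parameter at 51°S:
f = 2Ω sin φ = 2 × 7.29×10⁻⁵ × sin 51° = 1.13×10⁻⁴ s⁻¹
Height gradient: |∂Z/∂n| = 30 m / 588000 m = 5.10×10⁻⁵
On a pressure surface, geostrophic balance gives V_g = (g/f)|∂Z/∂n|:
V_g = 9.81 × 5.10×10⁻⁵ / 1.13×10⁻⁴ = 4.42 m/s
Converting: 4.42 m/s × 1.944 = 8.59 knots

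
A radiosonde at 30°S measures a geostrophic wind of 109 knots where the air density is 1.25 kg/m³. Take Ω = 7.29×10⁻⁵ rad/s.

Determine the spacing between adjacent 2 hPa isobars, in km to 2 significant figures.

39 km

Coriolis parameter at 30°S:
f = 2Ω sin φ = 2 × 7.29×10⁻⁵ × sin 30° = 7.29×10⁻⁵ s⁻¹
Wind speed in SI: 109 knots = 56.1 m/s
Geostrophic balance rearranged: |∂P/∂n| = f ρ V_g
|∂P/∂n| = 7.29×10⁻⁵ × 1.25 × 56.1 = 5.11×10⁻³ Pa/m
Isobar spacing: Δn = ΔP/|∂P/∂n| = 200 Pa / 5.11×10⁻³ Pa/m = 39141 m ≈ 39 km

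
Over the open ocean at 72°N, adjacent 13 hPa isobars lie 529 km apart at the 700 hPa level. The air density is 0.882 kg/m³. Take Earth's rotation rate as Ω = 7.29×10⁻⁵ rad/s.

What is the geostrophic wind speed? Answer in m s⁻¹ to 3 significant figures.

Coriolis parameter at 72°N:
f = 2Ω sin φ = 2 × 7.29×10⁻⁵ × sin 72° = 1.39×10⁻⁴ s⁻¹
Pressure gradient: |∂P/∂n| = 1300 Pa / 529000 m = 2.46×10⁻³ Pa/m
Geostrophic balance (pressure-gradient force = Coriolis force):
V_g = (1/(fρ)) |∂P/∂n| = 2.46×10⁻³ / (1.39×10⁻⁴ × 0.882) = 20.1 m/s

20.1 m s⁻¹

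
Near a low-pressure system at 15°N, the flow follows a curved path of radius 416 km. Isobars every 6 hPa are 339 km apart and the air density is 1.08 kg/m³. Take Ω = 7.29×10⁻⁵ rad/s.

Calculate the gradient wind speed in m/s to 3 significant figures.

19.4 m/s

Coriolis parameter at 15°N:
f = 2Ω sin φ = 2 × 7.29×10⁻⁵ × sin 15° = 3.77×10⁻⁵ s⁻¹
Pressure gradient: |∂P/∂n| = 600 Pa / 339000 m = 1.77×10⁻³ Pa/m
Geostrophic speed: V_g = |∂P/∂n|/(fρ) = 1.77×10⁻³/(3.77×10⁻⁵ × 1.08) = 43.4 m/s
Around a low, centrifugal force acts outward with Coriolis, so pressure-gradient force balances both:
(1/ρ)|∂P/∂n| = fV + V²/R  →  V² + fR·V − fR·V_g = 0
With fR = 3.77×10⁻⁵ × 416×10³ m = 15.7 m/s:
V = [−fR + √((fR)² + 4 fR V_g)]/2 = [−15.7 + √(15.7² + 4×15.7×43.4)]/2 = 19.4 m/s
Subgeostrophic (V < V_g = 43.4 m/s), as expected around a low.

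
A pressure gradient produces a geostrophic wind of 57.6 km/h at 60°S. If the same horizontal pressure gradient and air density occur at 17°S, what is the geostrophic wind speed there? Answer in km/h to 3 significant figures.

With the same pressure gradient and density, V_g ∝ 1/f ∝ 1/sin φ.
V₂ = V₁ · sin φ₁ / sin φ₂ = 57.6 × sin 60° / sin 17°
V₂ = 57.6 × 0.8660/0.2924 = 171 km/h

171 km/h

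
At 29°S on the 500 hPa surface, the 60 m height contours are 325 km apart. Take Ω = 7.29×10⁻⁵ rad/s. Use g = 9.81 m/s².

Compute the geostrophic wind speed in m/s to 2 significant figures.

Coriolis parameter at 29°S:
f = 2Ω sin φ = 2 × 7.29×10⁻⁵ × sin 29° = 7.07×10⁻⁵ s⁻¹
Height gradient: |∂Z/∂n| = 60 m / 325000 m = 1.85×10⁻⁴
On a pressure surface, geostrophic balance gives V_g = (g/f)|∂Z/∂n|:
V_g = 9.81 × 1.85×10⁻⁴ / 7.07×10⁻⁵ = 25.6 m/s

26 m/s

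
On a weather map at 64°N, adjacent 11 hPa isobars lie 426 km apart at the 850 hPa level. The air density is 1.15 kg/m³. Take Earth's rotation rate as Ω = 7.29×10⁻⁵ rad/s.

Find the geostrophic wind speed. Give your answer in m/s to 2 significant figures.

Coriolis parameter at 64°N:
f = 2Ω sin φ = 2 × 7.29×10⁻⁵ × sin 64° = 1.31×10⁻⁴ s⁻¹
Pressure gradient: |∂P/∂n| = 1100 Pa / 426000 m = 2.58×10⁻³ Pa/m
Geostrophic balance (pressure-gradient force = Coriolis force):
V_g = (1/(fρ)) |∂P/∂n| = 2.58×10⁻³ / (1.31×10⁻⁴ × 1.15) = 17.1 m/s

17 m/s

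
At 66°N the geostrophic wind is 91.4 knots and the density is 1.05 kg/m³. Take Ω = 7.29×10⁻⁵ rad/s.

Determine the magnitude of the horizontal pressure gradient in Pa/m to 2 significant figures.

6.6×10⁻³ Pa/m

Coriolis parameter at 66°N:
f = 2Ω sin φ = 2 × 7.29×10⁻⁵ × sin 66° = 1.33×10⁻⁴ s⁻¹
Wind speed in SI: 91.4 knots = 47.0 m/s
Geostrophic balance rearranged: |∂P/∂n| = f ρ V_g
|∂P/∂n| = 1.33×10⁻⁴ × 1.05 × 47.0 = 6.58×10⁻³ Pa/m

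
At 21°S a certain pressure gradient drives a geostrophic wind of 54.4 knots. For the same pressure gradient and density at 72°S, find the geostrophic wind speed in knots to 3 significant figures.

With the same pressure gradient and density, V_g ∝ 1/f ∝ 1/sin φ.
V₂ = V₁ · sin φ₁ / sin φ₂ = 54.4 × sin 21° / sin 72°
V₂ = 54.4 × 0.3584/0.9511 = 20.5 knots

20.5 knots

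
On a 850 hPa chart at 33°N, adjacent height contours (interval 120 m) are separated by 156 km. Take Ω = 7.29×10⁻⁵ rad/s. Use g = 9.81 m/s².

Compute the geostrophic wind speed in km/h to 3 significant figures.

342 km/h

Coriolis parameter at 33°N:
f = 2Ω sin φ = 2 × 7.29×10⁻⁵ × sin 33° = 7.94×10⁻⁵ s⁻¹
Height gradient: |∂Z/∂n| = 120 m / 156000 m = 7.69×10⁻⁴
On a pressure surface, geostrophic balance gives V_g = (g/f)|∂Z/∂n|:
V_g = 9.81 × 7.69×10⁻⁴ / 7.94×10⁻⁵ = 95.0 m/s
Converting: 95.0 m/s × 3.6 = 342 km/h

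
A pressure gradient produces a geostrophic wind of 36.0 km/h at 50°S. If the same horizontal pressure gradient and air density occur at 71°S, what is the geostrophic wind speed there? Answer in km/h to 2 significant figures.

With the same pressure gradient and density, V_g ∝ 1/f ∝ 1/sin φ.
V₂ = V₁ · sin φ₁ / sin φ₂ = 36.0 × sin 50° / sin 71°
V₂ = 36.0 × 0.7660/0.9455 = 29 km/h

29 km/h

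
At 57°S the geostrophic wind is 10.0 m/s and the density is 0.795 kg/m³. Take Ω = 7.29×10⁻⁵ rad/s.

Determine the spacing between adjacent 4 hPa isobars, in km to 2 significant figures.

Coriolis parameter at 57°S:
f = 2Ω sin φ = 2 × 7.29×10⁻⁵ × sin 57° = 1.22×10⁻⁴ s⁻¹
Geostrophic balance rearranged: |∂P/∂n| = f ρ V_g
|∂P/∂n| = 1.22×10⁻⁴ × 0.795 × 10.0 = 9.72×10⁻⁴ Pa/m
Isobar spacing: Δn = ΔP/|∂P/∂n| = 400 Pa / 9.72×10⁻⁴ Pa/m = 411475 m ≈ 410 km

410 km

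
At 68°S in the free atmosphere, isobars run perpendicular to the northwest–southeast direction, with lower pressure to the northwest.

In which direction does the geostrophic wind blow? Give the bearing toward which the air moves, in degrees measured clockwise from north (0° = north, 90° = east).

225°

The pressure-gradient force points toward the northwest (bearing 315°).
Geostrophic balance: in the Southern Hemisphere the Coriolis force deflects motion to the left, so the geostrophic wind blows 90° to the left of the pressure-gradient force (low pressure on the right).
Rotating 315° by 90° counterclockwise gives 225° — the wind blows toward the southwest.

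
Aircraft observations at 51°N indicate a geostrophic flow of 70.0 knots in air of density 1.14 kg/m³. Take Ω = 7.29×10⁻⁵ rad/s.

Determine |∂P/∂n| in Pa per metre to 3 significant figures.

Coriolis parameter at 51°N:
f = 2Ω sin φ = 2 × 7.29×10⁻⁵ × sin 51° = 1.13×10⁻⁴ s⁻¹
Wind speed in SI: 70.0 knots = 36.0 m/s
Geostrophic balance rearranged: |∂P/∂n| = f ρ V_g
|∂P/∂n| = 1.13×10⁻⁴ × 1.14 × 36.0 = 4.65×10⁻³ Pa/m

4.65×10⁻³ Pa/m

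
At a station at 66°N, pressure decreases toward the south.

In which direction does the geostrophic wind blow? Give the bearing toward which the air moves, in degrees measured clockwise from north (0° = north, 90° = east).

270°

The pressure-gradient force points toward the south (bearing 180°).
Geostrophic balance: in the Northern Hemisphere the Coriolis force deflects motion to the right, so the geostrophic wind blows 90° to the right of the pressure-gradient force (low pressure on the left).
Rotating 180° by 90° clockwise gives 270° — the wind blows toward the west.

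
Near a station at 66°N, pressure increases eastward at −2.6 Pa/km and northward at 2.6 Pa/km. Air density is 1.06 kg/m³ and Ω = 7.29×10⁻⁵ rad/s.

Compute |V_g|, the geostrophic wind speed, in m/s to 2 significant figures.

26 m/s

Coriolis parameter at 66°N:
f = 2Ω sin φ = 2 × 7.29×10⁻⁵ × sin 66° = 1.33×10⁻⁴ s⁻¹
Component geostrophic relations (x east, y north):
u_g = −(1/(fρ)) ∂P/∂y,  v_g = (1/(fρ)) ∂P/∂x
u_g = −(2.6×10⁻³)/(1.33×10⁻⁴ × 1.06) = −18.4 m/s;  v_g = (−2.6×10⁻³)/(1.33×10⁻⁴ × 1.06) = −18.4 m/s
|V_g| = √(u_g² + v_g²) = 26.0 m/s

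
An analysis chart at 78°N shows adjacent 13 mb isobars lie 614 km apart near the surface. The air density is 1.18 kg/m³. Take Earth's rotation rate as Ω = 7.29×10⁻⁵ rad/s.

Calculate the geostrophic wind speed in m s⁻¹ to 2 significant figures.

Coriolis parameter at 78°N:
f = 2Ω sin φ = 2 × 7.29×10⁻⁵ × sin 78° = 1.43×10⁻⁴ s⁻¹
Pressure gradient: |∂P/∂n| = 1300 Pa / 614000 m = 2.12×10⁻³ Pa/m
Geostrophic balance (pressure-gradient force = Coriolis force):
V_g = (1/(fρ)) |∂P/∂n| = 2.12×10⁻³ / (1.43×10⁻⁴ × 1.18) = 12.6 m/s

13 m s⁻¹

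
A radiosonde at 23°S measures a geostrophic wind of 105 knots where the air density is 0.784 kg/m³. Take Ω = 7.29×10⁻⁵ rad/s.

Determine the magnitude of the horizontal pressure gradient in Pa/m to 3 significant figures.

2.41×10⁻³ Pa/m

Coriolis parameter at 23°S:
f = 2Ω sin φ = 2 × 7.29×10⁻⁵ × sin 23° = 5.70×10⁻⁵ s⁻¹
Wind speed in SI: 105 knots = 54.0 m/s
Geostrophic balance rearranged: |∂P/∂n| = f ρ V_g
|∂P/∂n| = 5.70×10⁻⁵ × 0.784 × 54.0 = 2.41×10⁻³ Pa/m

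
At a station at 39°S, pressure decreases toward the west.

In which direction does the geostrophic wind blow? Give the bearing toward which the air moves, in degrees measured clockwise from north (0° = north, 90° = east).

180°

The pressure-gradient force points toward the west (bearing 270°).
Geostrophic balance: in the Southern Hemisphere the Coriolis force deflects motion to the left, so the geostrophic wind blows 90° to the left of the pressure-gradient force (low pressure on the right).
Rotating 270° by 90° counterclockwise gives 180° — the wind blows toward the south.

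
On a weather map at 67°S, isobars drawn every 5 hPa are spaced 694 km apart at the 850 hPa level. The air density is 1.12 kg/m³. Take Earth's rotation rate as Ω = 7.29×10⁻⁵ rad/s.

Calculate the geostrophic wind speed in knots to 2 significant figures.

Coriolis parameter at 67°S:
f = 2Ω sin φ = 2 × 7.29×10⁻⁵ × sin 67° = 1.34×10⁻⁴ s⁻¹
Pressure gradient: |∂P/∂n| = 500 Pa / 694000 m = 7.20×10⁻⁴ Pa/m
Geostrophic balance (pressure-gradient force = Coriolis force):
V_g = (1/(fρ)) |∂P/∂n| = 7.20×10⁻⁴ / (1.34×10⁻⁴ × 1.12) = 4.79 m/s
Converting: 4.79 m/s × 1.944 = 9.3 knots

9.3 knots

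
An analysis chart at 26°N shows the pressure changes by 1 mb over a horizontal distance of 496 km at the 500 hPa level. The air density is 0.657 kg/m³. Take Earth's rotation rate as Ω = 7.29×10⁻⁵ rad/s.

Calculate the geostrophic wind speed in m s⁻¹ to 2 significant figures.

4.8 m s⁻¹

Coriolis parameter at 26°N:
f = 2Ω sin φ = 2 × 7.29×10⁻⁵ × sin 26° = 6.39×10⁻⁵ s⁻¹
Pressure gradient: |∂P/∂n| = 100 Pa / 496000 m = 2.02×10⁻⁴ Pa/m
Geostrophic balance (pressure-gradient force = Coriolis force):
V_g = (1/(fρ)) |∂P/∂n| = 2.02×10⁻⁴ / (6.39×10⁻⁵ × 0.657) = 4.80 m/s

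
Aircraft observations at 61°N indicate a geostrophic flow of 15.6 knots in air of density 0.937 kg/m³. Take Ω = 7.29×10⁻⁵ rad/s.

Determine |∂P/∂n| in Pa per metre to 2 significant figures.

9.6×10⁻⁴ Pa/m

Coriolis parameter at 61°N:
f = 2Ω sin φ = 2 × 7.29×10⁻⁵ × sin 61° = 1.28×10⁻⁴ s⁻¹
Wind speed in SI: 15.6 knots = 8.03 m/s
Geostrophic balance rearranged: |∂P/∂n| = f ρ V_g
|∂P/∂n| = 1.28×10⁻⁴ × 0.937 × 8.03 = 9.59×10⁻⁴ Pa/m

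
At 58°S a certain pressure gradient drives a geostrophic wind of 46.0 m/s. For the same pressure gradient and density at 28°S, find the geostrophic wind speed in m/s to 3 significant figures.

With the same pressure gradient and density, V_g ∝ 1/f ∝ 1/sin φ.
V₂ = V₁ · sin φ₁ / sin φ₂ = 46.0 × sin 58° / sin 28°
V₂ = 46.0 × 0.8480/0.4695 = 83.1 m/s

83.1 m/s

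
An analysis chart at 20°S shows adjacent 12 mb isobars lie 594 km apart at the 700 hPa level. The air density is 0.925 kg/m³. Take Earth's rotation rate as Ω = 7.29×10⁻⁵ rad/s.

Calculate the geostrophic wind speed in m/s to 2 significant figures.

44 m/s

Coriolis parameter at 20°S:
f = 2Ω sin φ = 2 × 7.29×10⁻⁵ × sin 20° = 4.99×10⁻⁵ s⁻¹
Pressure gradient: |∂P/∂n| = 1200 Pa / 594000 m = 2.02×10⁻³ Pa/m
Geostrophic balance (pressure-gradient force = Coriolis force):
V_g = (1/(fρ)) |∂P/∂n| = 2.02×10⁻³ / (4.99×10⁻⁵ × 0.925) = 43.8 m/s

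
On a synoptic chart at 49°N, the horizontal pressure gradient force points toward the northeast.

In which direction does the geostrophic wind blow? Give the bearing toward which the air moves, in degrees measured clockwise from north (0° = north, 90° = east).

The pressure-gradient force points toward the northeast (bearing 045°).
Geostrophic balance: in the Northern Hemisphere the Coriolis force deflects motion to the right, so the geostrophic wind blows 90° to the right of the pressure-gradient force (low pressure on the left).
Rotating 045° by 90° clockwise gives 135° — the wind blows toward the southeast.

135°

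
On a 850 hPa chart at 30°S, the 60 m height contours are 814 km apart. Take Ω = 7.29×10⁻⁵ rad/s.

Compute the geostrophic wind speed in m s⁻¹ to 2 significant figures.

9.9 m s⁻¹

Coriolis parameter at 30°S:
f = 2Ω sin φ = 2 × 7.29×10⁻⁵ × sin 30° = 7.29×10⁻⁵ s⁻¹
Height gradient: |∂Z/∂n| = 60 m / 814000 m = 7.37×10⁻⁵
On a pressure surface, geostrophic balance gives V_g = (g/f)|∂Z/∂n|:
V_g = 9.81 × 7.37×10⁻⁵ / 7.29×10⁻⁵ = 9.92 m/s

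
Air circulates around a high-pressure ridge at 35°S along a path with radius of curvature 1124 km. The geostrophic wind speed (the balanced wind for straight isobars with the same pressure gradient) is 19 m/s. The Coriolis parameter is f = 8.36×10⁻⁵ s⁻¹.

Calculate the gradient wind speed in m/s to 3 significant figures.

Around a high, pressure-gradient force acts outward with centrifugal, so Coriolis balances both:
fV = (1/ρ)|∂P/∂n| + V²/R  →  V² − fR·V + fR·V_g = 0
With fR = 8.36×10⁻⁵ × 1124×10³ m = 94.0 m/s:
V = [fR − √((fR)² − 4 fR V_g)]/2 = [94.0 − √(94.0² − 4×94.0×19)]/2 = 26.4 m/s
Supergeostrophic (V > V_g = 19 m/s), as expected around a high.

26.4 m/s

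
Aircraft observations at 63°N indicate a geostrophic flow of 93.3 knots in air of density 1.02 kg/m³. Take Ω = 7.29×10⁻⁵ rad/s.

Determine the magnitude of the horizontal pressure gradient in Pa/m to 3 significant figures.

Coriolis parameter at 63°N:
f = 2Ω sin φ = 2 × 7.29×10⁻⁵ × sin 63° = 1.30×10⁻⁴ s⁻¹
Wind speed in SI: 93.3 knots = 48.0 m/s
Geostrophic balance rearranged: |∂P/∂n| = f ρ V_g
|∂P/∂n| = 1.30×10⁻⁴ × 1.02 × 48.0 = 6.36×10⁻³ Pa/m

6.36×10⁻³ Pa/m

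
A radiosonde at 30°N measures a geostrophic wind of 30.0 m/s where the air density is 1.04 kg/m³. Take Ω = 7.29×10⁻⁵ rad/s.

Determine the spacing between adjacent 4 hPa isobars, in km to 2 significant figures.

Coriolis parameter at 30°N:
f = 2Ω sin φ = 2 × 7.29×10⁻⁵ × sin 30° = 7.29×10⁻⁵ s⁻¹
Geostrophic balance rearranged: |∂P/∂n| = f ρ V_g
|∂P/∂n| = 7.29×10⁻⁵ × 1.04 × 30.0 = 2.27×10⁻³ Pa/m
Isobar spacing: Δn = ΔP/|∂P/∂n| = 400 Pa / 2.27×10⁻³ Pa/m = 175864 m ≈ 180 km

180 km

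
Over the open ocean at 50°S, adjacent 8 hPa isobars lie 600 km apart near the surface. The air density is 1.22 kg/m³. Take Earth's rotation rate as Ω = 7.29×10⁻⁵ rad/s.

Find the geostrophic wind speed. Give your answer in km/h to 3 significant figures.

Coriolis parameter at 50°S:
f = 2Ω sin φ = 2 × 7.29×10⁻⁵ × sin 50° = 1.12×10⁻⁴ s⁻¹
Pressure gradient: |∂P/∂n| = 800 Pa / 600000 m = 1.33×10⁻³ Pa/m
Geostrophic balance (pressure-gradient force = Coriolis force):
V_g = (1/(fρ)) |∂P/∂n| = 1.33×10⁻³ / (1.12×10⁻⁴ × 1.22) = 9.79 m/s
Converting: 9.79 m/s × 3.6 = 35.2 km/h

35.2 km/h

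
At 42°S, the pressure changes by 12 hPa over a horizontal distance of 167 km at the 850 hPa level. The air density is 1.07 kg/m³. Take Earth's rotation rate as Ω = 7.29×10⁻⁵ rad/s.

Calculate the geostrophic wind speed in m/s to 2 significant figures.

Coriolis parameter at 42°S:
f = 2Ω sin φ = 2 × 7.29×10⁻⁵ × sin 42° = 9.76×10⁻⁵ s⁻¹
Pressure gradient: |∂P/∂n| = 1200 Pa / 167000 m = 7.19×10⁻³ Pa/m
Geostrophic balance (pressure-gradient force = Coriolis force):
V_g = (1/(fρ)) |∂P/∂n| = 7.19×10⁻³ / (9.76×10⁻⁵ × 1.07) = 68.8 m/s

69 m/s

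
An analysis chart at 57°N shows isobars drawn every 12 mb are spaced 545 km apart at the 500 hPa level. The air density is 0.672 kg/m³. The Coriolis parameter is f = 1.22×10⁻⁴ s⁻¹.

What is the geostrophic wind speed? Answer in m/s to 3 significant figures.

26.9 m/s

Pressure gradient: |∂P/∂n| = 1200 Pa / 545000 m = 2.20×10⁻³ Pa/m
Geostrophic balance (pressure-gradient force = Coriolis force):
V_g = (1/(fρ)) |∂P/∂n| = 2.20×10⁻³ / (1.22×10⁻⁴ × 0.672) = 26.9 m/s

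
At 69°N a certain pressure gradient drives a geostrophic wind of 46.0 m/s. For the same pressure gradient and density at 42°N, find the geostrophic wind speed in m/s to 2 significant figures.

With the same pressure gradient and density, V_g ∝ 1/f ∝ 1/sin φ.
V₂ = V₁ · sin φ₁ / sin φ₂ = 46.0 × sin 69° / sin 42°
V₂ = 46.0 × 0.9336/0.6691 = 64 m/s

64 m/s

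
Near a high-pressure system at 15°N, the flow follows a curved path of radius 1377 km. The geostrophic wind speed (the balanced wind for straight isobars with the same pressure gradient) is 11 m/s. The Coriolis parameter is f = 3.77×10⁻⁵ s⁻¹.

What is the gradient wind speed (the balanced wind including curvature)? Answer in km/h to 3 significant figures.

57.0 km/h

Around a high, pressure-gradient force acts outward with centrifugal, so Coriolis balances both:
fV = (1/ρ)|∂P/∂n| + V²/R  →  V² − fR·V + fR·V_g = 0
With fR = 3.77×10⁻⁵ × 1377×10³ m = 51.9 m/s:
V = [fR − √((fR)² − 4 fR V_g)]/2 = [51.9 − √(51.9² − 4×51.9×11)]/2 = 15.8 m/s
Supergeostrophic (V > V_g = 11 m/s), as expected around a high.
Converting: 15.8 m/s × 3.6 = 57.0 km/h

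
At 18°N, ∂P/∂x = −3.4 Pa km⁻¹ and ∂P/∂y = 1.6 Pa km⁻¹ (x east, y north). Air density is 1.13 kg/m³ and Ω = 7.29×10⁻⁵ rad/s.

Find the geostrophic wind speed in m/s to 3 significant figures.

73.8 m/s

Coriolis parameter at 18°N:
f = 2Ω sin φ = 2 × 7.29×10⁻⁵ × sin 18° = 4.51×10⁻⁵ s⁻¹
Component geostrophic relations (x east, y north):
u_g = −(1/(fρ)) ∂P/∂y,  v_g = (1/(fρ)) ∂P/∂x
u_g = −(1.6×10⁻³)/(4.51×10⁻⁵ × 1.13) = −31.4 m/s;  v_g = (−3.4×10⁻³)/(4.51×10⁻⁵ × 1.13) = −66.8 m/s
|V_g| = √(u_g² + v_g²) = 73.8 m/s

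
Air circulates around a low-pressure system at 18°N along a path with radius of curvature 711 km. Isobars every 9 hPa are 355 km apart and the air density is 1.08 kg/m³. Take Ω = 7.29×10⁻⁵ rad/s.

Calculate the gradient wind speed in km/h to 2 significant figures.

Coriolis parameter at 18°N:
f = 2Ω sin φ = 2 × 7.29×10⁻⁵ × sin 18° = 4.51×10⁻⁵ s⁻¹
Pressure gradient: |∂P/∂n| = 900 Pa / 355000 m = 2.54×10⁻³ Pa/m
Geostrophic speed: V_g = |∂P/∂n|/(fρ) = 2.54×10⁻³/(4.51×10⁻⁵ × 1.08) = 52.1 m/s
Around a low, centrifugal force acts outward with Coriolis, so pressure-gradient force balances both:
(1/ρ)|∂P/∂n| = fV + V²/R  →  V² + fR·V − fR·V_g = 0
With fR = 4.51×10⁻⁵ × 711×10³ m = 32.0 m/s:
V = [−fR + √((fR)² + 4 fR V_g)]/2 = [−32.0 + √(32.0² + 4×32.0×52.1)]/2 = 27.9 m/s
Subgeostrophic (V < V_g = 52.1 m/s), as expected around a low.
Converting: 27.9 m/s × 3.6 = 100 km/h

100 km/h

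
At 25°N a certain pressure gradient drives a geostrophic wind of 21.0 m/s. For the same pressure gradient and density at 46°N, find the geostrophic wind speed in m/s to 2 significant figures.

12 m/s

With the same pressure gradient and density, V_g ∝ 1/f ∝ 1/sin φ.
V₂ = V₁ · sin φ₁ / sin φ₂ = 21.0 × sin 25° / sin 46°
V₂ = 21.0 × 0.4226/0.7193 = 12 m/s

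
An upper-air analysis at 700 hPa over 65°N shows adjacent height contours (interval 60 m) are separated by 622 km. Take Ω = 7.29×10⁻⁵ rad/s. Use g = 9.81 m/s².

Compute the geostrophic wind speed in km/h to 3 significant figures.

Coriolis parameter at 65°N:
f = 2Ω sin φ = 2 × 7.29×10⁻⁵ × sin 65° = 1.32×10⁻⁴ s⁻¹
Height gradient: |∂Z/∂n| = 60 m / 622000 m = 9.65×10⁻⁵
On a pressure surface, geostrophic balance gives V_g = (g/f)|∂Z/∂n|:
V_g = 9.81 × 9.65×10⁻⁵ / 1.32×10⁻⁴ = 7.16 m/s
Converting: 7.16 m/s × 3.6 = 25.8 km/h

25.8 km/h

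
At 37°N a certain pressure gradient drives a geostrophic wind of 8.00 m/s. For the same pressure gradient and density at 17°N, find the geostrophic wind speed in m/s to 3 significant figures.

With the same pressure gradient and density, V_g ∝ 1/f ∝ 1/sin φ.
V₂ = V₁ · sin φ₁ / sin φ₂ = 8.00 × sin 37° / sin 17°
V₂ = 8.00 × 0.6018/0.2924 = 16.5 m/s

16.5 m/s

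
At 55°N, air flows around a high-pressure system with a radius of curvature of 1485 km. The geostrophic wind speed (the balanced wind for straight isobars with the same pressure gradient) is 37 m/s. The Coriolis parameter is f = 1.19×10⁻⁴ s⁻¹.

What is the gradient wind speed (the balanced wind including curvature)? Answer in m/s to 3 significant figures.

52.7 m/s

Around a high, pressure-gradient force acts outward with centrifugal, so Coriolis balances both:
fV = (1/ρ)|∂P/∂n| + V²/R  →  V² − fR·V + fR·V_g = 0
With fR = 1.19×10⁻⁴ × 1485×10³ m = 177 m/s:
V = [fR − √((fR)² − 4 fR V_g)]/2 = [177 − √(177² − 4×177×37)]/2 = 52.7 m/s
Supergeostrophic (V > V_g = 37 m/s), as expected around a high.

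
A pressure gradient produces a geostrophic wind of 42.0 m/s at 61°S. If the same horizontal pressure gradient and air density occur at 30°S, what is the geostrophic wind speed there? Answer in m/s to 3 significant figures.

With the same pressure gradient and density, V_g ∝ 1/f ∝ 1/sin φ.
V₂ = V₁ · sin φ₁ / sin φ₂ = 42.0 × sin 61° / sin 30°
V₂ = 42.0 × 0.8746/0.5000 = 73.5 m/s

73.5 m/s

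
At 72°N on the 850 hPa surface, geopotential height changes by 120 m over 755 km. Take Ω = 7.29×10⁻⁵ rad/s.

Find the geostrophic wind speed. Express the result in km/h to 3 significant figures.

40.5 km/h

Coriolis parameter at 72°N:
f = 2Ω sin φ = 2 × 7.29×10⁻⁵ × sin 72° = 1.39×10⁻⁴ s⁻¹
Height gradient: |∂Z/∂n| = 120 m / 755000 m = 1.59×10⁻⁴
On a pressure surface, geostrophic balance gives V_g = (g/f)|∂Z/∂n|:
V_g = 9.81 × 1.59×10⁻⁴ / 1.39×10⁻⁴ = 11.2 m/s
Converting: 11.2 m/s × 3.6 = 40.5 km/h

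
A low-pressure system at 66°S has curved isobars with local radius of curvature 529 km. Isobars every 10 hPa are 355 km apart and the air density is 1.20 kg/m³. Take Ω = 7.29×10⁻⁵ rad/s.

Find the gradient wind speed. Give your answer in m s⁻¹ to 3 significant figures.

Coriolis parameter at 66°S:
f = 2Ω sin φ = 2 × 7.29×10⁻⁵ × sin 66° = 1.33×10⁻⁴ s⁻¹
Pressure gradient: |∂P/∂n| = 1000 Pa / 355000 m = 2.82×10⁻³ Pa/m
Geostrophic speed: V_g = |∂P/∂n|/(fρ) = 2.82×10⁻³/(1.33×10⁻⁴ × 1.20) = 17.6 m/s
Around a low, centrifugal force acts outward with Coriolis, so pressure-gradient force balances both:
(1/ρ)|∂P/∂n| = fV + V²/R  →  V² + fR·V − fR·V_g = 0
With fR = 1.33×10⁻⁴ × 529×10³ m = 70.5 m/s:
V = [−fR + √((fR)² + 4 fR V_g)]/2 = [−70.5 + √(70.5² + 4×70.5×17.6)]/2 = 14.6 m/s
Subgeostrophic (V < V_g = 17.6 m/s), as expected around a low.

14.6 m s⁻¹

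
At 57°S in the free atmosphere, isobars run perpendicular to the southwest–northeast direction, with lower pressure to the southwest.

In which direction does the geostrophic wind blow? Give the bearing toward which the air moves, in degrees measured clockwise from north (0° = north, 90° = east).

The pressure-gradient force points toward the southwest (bearing 225°).
Geostrophic balance: in the Southern Hemisphere the Coriolis force deflects motion to the left, so the geostrophic wind blows 90° to the left of the pressure-gradient force (low pressure on the right).
Rotating 225° by 90° counterclockwise gives 135° — the wind blows toward the southeast.

135°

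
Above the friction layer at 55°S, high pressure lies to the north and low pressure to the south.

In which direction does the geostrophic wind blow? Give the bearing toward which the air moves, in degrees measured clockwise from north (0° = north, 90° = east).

The pressure-gradient force points toward the south (bearing 180°).
Geostrophic balance: in the Southern Hemisphere the Coriolis force deflects motion to the left, so the geostrophic wind blows 90° to the left of the pressure-gradient force (low pressure on the right).
Rotating 180° by 90° counterclockwise gives 090° — the wind blows toward the east.

090°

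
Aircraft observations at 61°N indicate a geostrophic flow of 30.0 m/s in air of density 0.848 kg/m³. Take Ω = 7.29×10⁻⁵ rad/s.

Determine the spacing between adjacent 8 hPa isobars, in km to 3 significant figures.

247 km

Coriolis parameter at 61°N:
f = 2Ω sin φ = 2 × 7.29×10⁻⁵ × sin 61° = 1.28×10⁻⁴ s⁻¹
Geostrophic balance rearranged: |∂P/∂n| = f ρ V_g
|∂P/∂n| = 1.28×10⁻⁴ × 0.848 × 30.0 = 3.24×10⁻³ Pa/m
Isobar spacing: Δn = ΔP/|∂P/∂n| = 800 Pa / 3.24×10⁻³ Pa/m = 246602 m ≈ 247 km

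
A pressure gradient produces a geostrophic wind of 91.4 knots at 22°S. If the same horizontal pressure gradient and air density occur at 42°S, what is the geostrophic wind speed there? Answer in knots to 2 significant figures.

51 knots

With the same pressure gradient and density, V_g ∝ 1/f ∝ 1/sin φ.
V₂ = V₁ · sin φ₁ / sin φ₂ = 91.4 × sin 22° / sin 42°
V₂ = 91.4 × 0.3746/0.6691 = 51 knots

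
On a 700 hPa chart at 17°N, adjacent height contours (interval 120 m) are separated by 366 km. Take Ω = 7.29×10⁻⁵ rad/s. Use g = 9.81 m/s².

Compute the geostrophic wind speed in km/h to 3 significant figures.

Coriolis parameter at 17°N:
f = 2Ω sin φ = 2 × 7.29×10⁻⁵ × sin 17° = 4.26×10⁻⁵ s⁻¹
Height gradient: |∂Z/∂n| = 120 m / 366000 m = 3.28×10⁻⁴
On a pressure surface, geostrophic balance gives V_g = (g/f)|∂Z/∂n|:
V_g = 9.81 × 3.28×10⁻⁴ / 4.26×10⁻⁵ = 75.5 m/s
Converting: 75.5 m/s × 3.6 = 272 km/h

272 km/h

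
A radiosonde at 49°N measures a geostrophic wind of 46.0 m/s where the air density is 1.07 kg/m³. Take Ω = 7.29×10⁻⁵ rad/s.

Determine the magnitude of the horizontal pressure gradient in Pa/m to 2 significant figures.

5.4×10⁻³ Pa/m

Coriolis parameter at 49°N:
f = 2Ω sin φ = 2 × 7.29×10⁻⁵ × sin 49° = 1.10×10⁻⁴ s⁻¹
Geostrophic balance rearranged: |∂P/∂n| = f ρ V_g
|∂P/∂n| = 1.10×10⁻⁴ × 1.07 × 46.0 = 5.42×10⁻³ Pa/m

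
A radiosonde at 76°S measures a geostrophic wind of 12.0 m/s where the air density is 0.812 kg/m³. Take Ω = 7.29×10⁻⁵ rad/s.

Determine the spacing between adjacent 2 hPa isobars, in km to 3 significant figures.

145 km

Coriolis parameter at 76°S:
f = 2Ω sin φ = 2 × 7.29×10⁻⁵ × sin 76° = 1.41×10⁻⁴ s⁻¹
Geostrophic balance rearranged: |∂P/∂n| = f ρ V_g
|∂P/∂n| = 1.41×10⁻⁴ × 0.812 × 12.0 = 1.38×10⁻³ Pa/m
Isobar spacing: Δn = ΔP/|∂P/∂n| = 200 Pa / 1.38×10⁻³ Pa/m = 145088 m ≈ 145 km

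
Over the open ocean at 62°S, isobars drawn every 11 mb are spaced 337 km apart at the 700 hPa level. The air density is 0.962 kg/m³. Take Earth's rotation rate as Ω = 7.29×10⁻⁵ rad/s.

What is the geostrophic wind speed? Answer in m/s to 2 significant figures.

Coriolis parameter at 62°S:
f = 2Ω sin φ = 2 × 7.29×10⁻⁵ × sin 62° = 1.29×10⁻⁴ s⁻¹
Pressure gradient: |∂P/∂n| = 1100 Pa / 337000 m = 3.26×10⁻³ Pa/m
Geostrophic balance (pressure-gradient force = Coriolis force):
V_g = (1/(fρ)) |∂P/∂n| = 3.26×10⁻³ / (1.29×10⁻⁴ × 0.962) = 26.4 m/s

26 m/s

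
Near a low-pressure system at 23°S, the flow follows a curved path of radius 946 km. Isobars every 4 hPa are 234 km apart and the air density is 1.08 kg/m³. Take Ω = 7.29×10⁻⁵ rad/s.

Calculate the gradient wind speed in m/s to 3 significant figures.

20.2 m/s

Coriolis parameter at 23°S:
f = 2Ω sin φ = 2 × 7.29×10⁻⁵ × sin 23° = 5.70×10⁻⁵ s⁻¹
Pressure gradient: |∂P/∂n| = 400 Pa / 234000 m = 1.71×10⁻³ Pa/m
Geostrophic speed: V_g = |∂P/∂n|/(fρ) = 1.71×10⁻³/(5.70×10⁻⁵ × 1.08) = 27.8 m/s
Around a low, centrifugal force acts outward with Coriolis, so pressure-gradient force balances both:
(1/ρ)|∂P/∂n| = fV + V²/R  →  V² + fR·V − fR·V_g = 0
With fR = 5.70×10⁻⁵ × 946×10³ m = 53.9 m/s:
V = [−fR + √((fR)² + 4 fR V_g)]/2 = [−53.9 + √(53.9² + 4×53.9×27.8)]/2 = 20.2 m/s
Subgeostrophic (V < V_g = 27.8 m/s), as expected around a low.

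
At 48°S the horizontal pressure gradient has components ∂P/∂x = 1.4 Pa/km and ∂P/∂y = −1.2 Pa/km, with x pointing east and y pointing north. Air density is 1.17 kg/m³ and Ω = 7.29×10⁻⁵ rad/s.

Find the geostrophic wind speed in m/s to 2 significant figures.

Coriolis parameter at 48°S:
f = 2Ω sin φ = 2 × 7.29×10⁻⁵ × sin 48° = 1.08×10⁻⁴ s⁻¹
In the Southern Hemisphere f is negative: f = −1.08×10⁻⁴ s⁻¹.
Component geostrophic relations (x east, y north):
u_g = −(1/(fρ)) ∂P/∂y,  v_g = (1/(fρ)) ∂P/∂x
u_g = −(−1.2×10⁻³)/(−1.08×10⁻⁴ × 1.17) = −9.47 m/s;  v_g = (1.4×10⁻³)/(−1.08×10⁻⁴ × 1.17) = −11.0 m/s
|V_g| = √(u_g² + v_g²) = 14.5 m/s

15 m/s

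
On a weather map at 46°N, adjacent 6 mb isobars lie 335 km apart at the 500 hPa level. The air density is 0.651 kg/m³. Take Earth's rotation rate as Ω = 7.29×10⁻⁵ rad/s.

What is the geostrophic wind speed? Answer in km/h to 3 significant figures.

94.4 km/h

Coriolis parameter at 46°N:
f = 2Ω sin φ = 2 × 7.29×10⁻⁵ × sin 46° = 1.05×10⁻⁴ s⁻¹
Pressure gradient: |∂P/∂n| = 600 Pa / 335000 m = 1.79×10⁻³ Pa/m
Geostrophic balance (pressure-gradient force = Coriolis force):
V_g = (1/(fρ)) |∂P/∂n| = 1.79×10⁻³ / (1.05×10⁻⁴ × 0.651) = 26.2 m/s
Converting: 26.2 m/s × 3.6 = 94.4 km/h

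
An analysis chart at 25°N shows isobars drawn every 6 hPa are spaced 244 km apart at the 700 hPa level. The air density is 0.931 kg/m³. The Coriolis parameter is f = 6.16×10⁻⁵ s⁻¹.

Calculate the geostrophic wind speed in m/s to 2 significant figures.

43 m/s

Pressure gradient: |∂P/∂n| = 600 Pa / 244000 m = 2.46×10⁻³ Pa/m
Geostrophic balance (pressure-gradient force = Coriolis force):
V_g = (1/(fρ)) |∂P/∂n| = 2.46×10⁻³ / (6.16×10⁻⁵ × 0.931) = 42.9 m/s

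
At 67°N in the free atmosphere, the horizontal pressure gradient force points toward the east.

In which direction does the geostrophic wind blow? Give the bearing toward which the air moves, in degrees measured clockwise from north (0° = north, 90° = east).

180°

The pressure-gradient force points toward the east (bearing 090°).
Geostrophic balance: in the Northern Hemisphere the Coriolis force deflects motion to the right, so the geostrophic wind blows 90° to the right of the pressure-gradient force (low pressure on the left).
Rotating 090° by 90° clockwise gives 180° — the wind blows toward the south.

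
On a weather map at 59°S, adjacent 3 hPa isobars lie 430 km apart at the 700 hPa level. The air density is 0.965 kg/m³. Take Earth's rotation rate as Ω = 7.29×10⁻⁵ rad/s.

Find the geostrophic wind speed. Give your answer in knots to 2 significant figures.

Coriolis parameter at 59°S:
f = 2Ω sin φ = 2 × 7.29×10⁻⁵ × sin 59° = 1.25×10⁻⁴ s⁻¹
Pressure gradient: |∂P/∂n| = 300 Pa / 430000 m = 6.98×10⁻⁴ Pa/m
Geostrophic balance (pressure-gradient force = Coriolis force):
V_g = (1/(fρ)) |∂P/∂n| = 6.98×10⁻⁴ / (1.25×10⁻⁴ × 0.965) = 5.78 m/s
Converting: 5.78 m/s × 1.944 = 11 knots

11 knots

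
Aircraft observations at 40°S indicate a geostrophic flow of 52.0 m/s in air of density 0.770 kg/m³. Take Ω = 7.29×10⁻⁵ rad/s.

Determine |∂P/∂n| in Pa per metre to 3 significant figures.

3.75×10⁻³ Pa/m

Coriolis parameter at 40°S:
f = 2Ω sin φ = 2 × 7.29×10⁻⁵ × sin 40° = 9.37×10⁻⁵ s⁻¹
Geostrophic balance rearranged: |∂P/∂n| = f ρ V_g
|∂P/∂n| = 9.37×10⁻⁵ × 0.770 × 52.0 = 3.75×10⁻³ Pa/m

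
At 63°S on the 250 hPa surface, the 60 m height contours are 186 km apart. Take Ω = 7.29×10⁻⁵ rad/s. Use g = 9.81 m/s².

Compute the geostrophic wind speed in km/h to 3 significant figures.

Coriolis parameter at 63°S:
f = 2Ω sin φ = 2 × 7.29×10⁻⁵ × sin 63° = 1.30×10⁻⁴ s⁻¹
Height gradient: |∂Z/∂n| = 60 m / 186000 m = 3.23×10⁻⁴
On a pressure surface, geostrophic balance gives V_g = (g/f)|∂Z/∂n|:
V_g = 9.81 × 3.23×10⁻⁴ / 1.30×10⁻⁴ = 24.4 m/s
Converting: 24.4 m/s × 3.6 = 87.7 km/h

87.7 km/h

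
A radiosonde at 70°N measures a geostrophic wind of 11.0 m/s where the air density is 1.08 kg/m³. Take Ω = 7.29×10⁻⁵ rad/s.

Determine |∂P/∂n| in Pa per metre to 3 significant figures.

Coriolis parameter at 70°N:
f = 2Ω sin φ = 2 × 7.29×10⁻⁵ × sin 70° = 1.37×10⁻⁴ s⁻¹
Geostrophic balance rearranged: |∂P/∂n| = f ρ V_g
|∂P/∂n| = 1.37×10⁻⁴ × 1.08 × 11.0 = 1.63×10⁻³ Pa/m

1.63×10⁻³ Pa/m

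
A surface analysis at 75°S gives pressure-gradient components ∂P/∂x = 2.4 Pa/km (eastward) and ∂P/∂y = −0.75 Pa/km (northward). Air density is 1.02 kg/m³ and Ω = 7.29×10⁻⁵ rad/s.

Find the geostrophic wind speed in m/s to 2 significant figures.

18 m/s

Coriolis parameter at 75°S:
f = 2Ω sin φ = 2 × 7.29×10⁻⁵ × sin 75° = 1.41×10⁻⁴ s⁻¹
In the Southern Hemisphere f is negative: f = −1.41×10⁻⁴ s⁻¹.
Component geostrophic relations (x east, y north):
u_g = −(1/(fρ)) ∂P/∂y,  v_g = (1/(fρ)) ∂P/∂x
u_g = −(−0.75×10⁻³)/(−1.41×10⁻⁴ × 1.02) = −5.22 m/s;  v_g = (2.4×10⁻³)/(−1.41×10⁻⁴ × 1.02) = −16.7 m/s
|V_g| = √(u_g² + v_g²) = 17.5 m/s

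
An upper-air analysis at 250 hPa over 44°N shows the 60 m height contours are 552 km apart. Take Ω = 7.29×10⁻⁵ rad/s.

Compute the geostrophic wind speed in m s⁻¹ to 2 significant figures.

Coriolis parameter at 44°N:
f = 2Ω sin φ = 2 × 7.29×10⁻⁵ × sin 44° = 1.01×10⁻⁴ s⁻¹
Height gradient: |∂Z/∂n| = 60 m / 552000 m = 1.09×10⁻⁴
On a pressure surface, geostrophic balance gives V_g = (g/f)|∂Z/∂n|:
V_g = 9.81 × 1.09×10⁻⁴ / 1.01×10⁻⁴ = 10.5 m/s

11 m s⁻¹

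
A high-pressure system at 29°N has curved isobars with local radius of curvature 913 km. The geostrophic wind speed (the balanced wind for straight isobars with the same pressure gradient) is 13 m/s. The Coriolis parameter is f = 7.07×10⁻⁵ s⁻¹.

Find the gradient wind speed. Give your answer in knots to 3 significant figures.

35.1 knots

Around a high, pressure-gradient force acts outward with centrifugal, so Coriolis balances both:
fV = (1/ρ)|∂P/∂n| + V²/R  →  V² − fR·V + fR·V_g = 0
With fR = 7.07×10⁻⁵ × 913×10³ m = 64.5 m/s:
V = [fR − √((fR)² − 4 fR V_g)]/2 = [64.5 − √(64.5² − 4×64.5×13)]/2 = 18 m/s
Supergeostrophic (V > V_g = 13 m/s), as expected around a high.
Converting: 18 m/s × 1.944 = 35.1 knots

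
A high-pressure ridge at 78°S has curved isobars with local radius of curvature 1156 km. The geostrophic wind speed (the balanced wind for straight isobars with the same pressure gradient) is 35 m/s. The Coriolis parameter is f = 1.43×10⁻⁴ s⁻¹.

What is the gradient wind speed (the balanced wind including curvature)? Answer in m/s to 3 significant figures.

Around a high, pressure-gradient force acts outward with centrifugal, so Coriolis balances both:
fV = (1/ρ)|∂P/∂n| + V²/R  →  V² − fR·V + fR·V_g = 0
With fR = 1.43×10⁻⁴ × 1156×10³ m = 165 m/s:
V = [fR − √((fR)² − 4 fR V_g)]/2 = [165 − √(165² − 4×165×35)]/2 = 50.3 m/s
Supergeostrophic (V > V_g = 35 m/s), as expected around a high.

50.3 m/s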